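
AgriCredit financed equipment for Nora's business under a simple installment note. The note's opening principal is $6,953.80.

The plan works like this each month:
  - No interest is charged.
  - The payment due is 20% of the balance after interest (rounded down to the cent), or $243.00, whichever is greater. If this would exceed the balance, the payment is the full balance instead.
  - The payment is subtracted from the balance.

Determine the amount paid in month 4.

# | Opening | Payment | End bal
1 | $6,953.80 | $1,390.76 | $5,563.04
2 | $5,563.04 | $1,112.60 | $4,450.44
3 | $4,450.44 | $890.08 | $3,560.36
4 | $3,560.36 | $712.07 | $2,848.29

$712.07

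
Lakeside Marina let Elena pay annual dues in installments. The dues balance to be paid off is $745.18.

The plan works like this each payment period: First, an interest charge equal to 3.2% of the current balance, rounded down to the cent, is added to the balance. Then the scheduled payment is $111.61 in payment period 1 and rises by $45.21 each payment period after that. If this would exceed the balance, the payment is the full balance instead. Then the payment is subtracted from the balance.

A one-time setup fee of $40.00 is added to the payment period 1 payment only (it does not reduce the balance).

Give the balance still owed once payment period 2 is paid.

$521.62

Payment period 1: opening $745.18; interest $23.84 → $769.02; payment $111.61 (+ $40.00 fee); balance $657.41
Payment period 2: opening $657.41; interest $21.03 → $678.44; payment $156.82; balance $521.62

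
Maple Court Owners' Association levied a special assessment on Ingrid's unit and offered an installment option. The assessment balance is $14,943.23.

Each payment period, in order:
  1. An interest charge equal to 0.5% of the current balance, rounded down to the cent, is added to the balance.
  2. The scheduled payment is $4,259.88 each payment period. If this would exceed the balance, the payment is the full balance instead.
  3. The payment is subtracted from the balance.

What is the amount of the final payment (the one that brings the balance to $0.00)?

Payment period 1: opening $14,943.23; interest $74.71 → $15,017.94; payment $4,259.88; balance $10,758.06
Payment period 2: opening $10,758.06; interest $53.79 → $10,811.85; payment $4,259.88; balance $6,551.97
Payment period 3: opening $6,551.97; interest $32.75 → $6,584.72; payment $4,259.88; balance $2,324.84
Payment period 4: opening $2,324.84; interest $11.62 → $2,336.46; payment $2,336.46; balance $0.00

$2,336.46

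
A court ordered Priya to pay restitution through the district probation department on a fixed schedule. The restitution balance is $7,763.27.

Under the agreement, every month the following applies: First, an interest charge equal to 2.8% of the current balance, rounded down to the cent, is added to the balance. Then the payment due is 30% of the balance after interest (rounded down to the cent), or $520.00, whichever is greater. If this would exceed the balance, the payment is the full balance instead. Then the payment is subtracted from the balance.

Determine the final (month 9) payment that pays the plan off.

$23.89

# | Opening | Interest | Payment | End bal
1 | $7,763.27 | $217.37 | $2,394.19 | $5,586.45
2 | $5,586.45 | $156.42 | $1,722.86 | $4,020.01
3 | $4,020.01 | $112.56 | $1,239.77 | $2,892.80
4 | $2,892.80 | $80.99 | $892.13 | $2,081.66
5 | $2,081.66 | $58.28 | $641.98 | $1,497.96
6 | $1,497.96 | $41.94 | $520.00 | $1,019.90
7 | $1,019.90 | $28.55 | $520.00 | $528.45
8 | $528.45 | $14.79 | $520.00 | $23.24
9 | $23.24 | $0.65 | $23.89 | $0.00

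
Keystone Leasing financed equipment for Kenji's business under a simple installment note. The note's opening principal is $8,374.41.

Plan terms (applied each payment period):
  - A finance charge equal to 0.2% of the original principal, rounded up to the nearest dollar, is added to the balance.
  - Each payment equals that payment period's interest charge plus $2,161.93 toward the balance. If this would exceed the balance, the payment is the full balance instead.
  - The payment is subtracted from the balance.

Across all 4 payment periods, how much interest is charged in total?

$68.00

# | Opening | Interest | Payment | End bal
1 | $8,374.41 | $17.00 | $2,178.93 | $6,212.48
2 | $6,212.48 | $17.00 | $2,178.93 | $4,050.55
3 | $4,050.55 | $17.00 | $2,178.93 | $1,888.62
4 | $1,888.62 | $17.00 | $1,905.62 | $0.00
Total interest: $17.00 + $17.00 + $17.00 + $17.00 = $68.00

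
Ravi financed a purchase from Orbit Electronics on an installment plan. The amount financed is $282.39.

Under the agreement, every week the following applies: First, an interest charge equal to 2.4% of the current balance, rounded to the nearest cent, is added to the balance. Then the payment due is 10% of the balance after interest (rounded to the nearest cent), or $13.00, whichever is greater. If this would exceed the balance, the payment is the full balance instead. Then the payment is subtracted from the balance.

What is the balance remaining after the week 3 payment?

$221.05

# | Opening | Interest | Payment | End bal
1 | $282.39 | $6.78 | $28.92 | $260.25
2 | $260.25 | $6.25 | $26.65 | $239.85
3 | $239.85 | $5.76 | $24.56 | $221.05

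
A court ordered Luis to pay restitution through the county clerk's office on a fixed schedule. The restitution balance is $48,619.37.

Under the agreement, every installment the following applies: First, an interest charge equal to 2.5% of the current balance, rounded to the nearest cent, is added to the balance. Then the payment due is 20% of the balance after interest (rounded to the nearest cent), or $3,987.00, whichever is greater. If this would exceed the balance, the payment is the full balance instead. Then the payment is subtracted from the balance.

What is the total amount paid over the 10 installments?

$54,215.24

Installment 1: $48,619.37 +$1,215.48 interest = $49,834.85; pay $9,966.97 → $39,867.88
Installment 2: $39,867.88 +$996.70 interest = $40,864.58; pay $8,172.92 → $32,691.66
Installment 3: $32,691.66 +$817.29 interest = $33,508.95; pay $6,701.79 → $26,807.16
Installment 4: $26,807.16 +$670.18 interest = $27,477.34; pay $5,495.47 → $21,981.87
Installment 5: $21,981.87 +$549.55 interest = $22,531.42; pay $4,506.28 → $18,025.14
Installment 6: $18,025.14 +$450.63 interest = $18,475.77; pay $3,987.00 → $14,488.77
Installment 7: $14,488.77 +$362.22 interest = $14,850.99; pay $3,987.00 → $10,863.99
Installment 8: $10,863.99 +$271.60 interest = $11,135.59; pay $3,987.00 → $7,148.59
Installment 9: $7,148.59 +$178.71 interest = $7,327.30; pay $3,987.00 → $3,340.30
Installment 10: $3,340.30 +$83.51 interest = $3,423.81; pay $3,423.81 → $0.00
Total paid: $54,215.24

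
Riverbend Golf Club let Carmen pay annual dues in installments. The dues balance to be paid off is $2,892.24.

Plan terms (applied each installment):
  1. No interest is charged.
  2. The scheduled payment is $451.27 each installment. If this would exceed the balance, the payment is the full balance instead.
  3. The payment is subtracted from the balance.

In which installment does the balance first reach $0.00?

7

Installment 1: $2,892.24 − $451.27 → $2,440.97
Installment 2: $2,440.97 − $451.27 → $1,989.70
Installment 3: $1,989.70 − $451.27 → $1,538.43
Installment 4: $1,538.43 − $451.27 → $1,087.16
Installment 5: $1,087.16 − $451.27 → $635.89
Installment 6: $635.89 − $451.27 → $184.62
Installment 7: $184.62 − $184.62 → $0.00
Balance reaches $0.00 in installment 7.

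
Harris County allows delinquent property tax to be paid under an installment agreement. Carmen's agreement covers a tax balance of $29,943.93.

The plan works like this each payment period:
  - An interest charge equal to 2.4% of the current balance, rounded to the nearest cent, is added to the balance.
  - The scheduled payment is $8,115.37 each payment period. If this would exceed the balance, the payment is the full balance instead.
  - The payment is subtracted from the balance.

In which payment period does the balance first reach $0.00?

4

Payment period 1: $29,943.93 +$718.65 interest = $30,662.58; pay $8,115.37 → $22,547.21
Payment period 2: $22,547.21 +$541.13 interest = $23,088.34; pay $8,115.37 → $14,972.97
Payment period 3: $14,972.97 +$359.35 interest = $15,332.32; pay $8,115.37 → $7,216.95
Payment period 4: $7,216.95 +$173.21 interest = $7,390.16; pay $7,390.16 → $0.00
Balance reaches $0.00 in payment period 4.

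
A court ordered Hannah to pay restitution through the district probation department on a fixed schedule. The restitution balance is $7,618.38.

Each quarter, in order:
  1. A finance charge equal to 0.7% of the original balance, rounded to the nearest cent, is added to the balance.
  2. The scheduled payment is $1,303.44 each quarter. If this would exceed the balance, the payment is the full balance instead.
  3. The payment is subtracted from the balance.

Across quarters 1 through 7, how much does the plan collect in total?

Quarter 1: opening $7,618.38; interest $53.33 → $7,671.71; payment $1,303.44; balance $6,368.27
Quarter 2: opening $6,368.27; interest $53.33 → $6,421.60; payment $1,303.44; balance $5,118.16
Quarter 3: opening $5,118.16; interest $53.33 → $5,171.49; payment $1,303.44; balance $3,868.05
Quarter 4: opening $3,868.05; interest $53.33 → $3,921.38; payment $1,303.44; balance $2,617.94
Quarter 5: opening $2,617.94; interest $53.33 → $2,671.27; payment $1,303.44; balance $1,367.83
Quarter 6: opening $1,367.83; interest $53.33 → $1,421.16; payment $1,303.44; balance $117.72
Quarter 7: opening $117.72; interest $53.33 → $171.05; payment $171.05; balance $0.00
Total paid: $7,991.69

$7,991.69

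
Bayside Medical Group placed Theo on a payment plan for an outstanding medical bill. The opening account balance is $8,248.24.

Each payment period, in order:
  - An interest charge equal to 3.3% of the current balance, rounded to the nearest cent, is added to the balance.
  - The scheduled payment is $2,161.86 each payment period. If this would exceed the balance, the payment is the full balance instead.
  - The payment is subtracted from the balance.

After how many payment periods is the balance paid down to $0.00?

5

# | Opening | Interest | Payment | End bal
1 | $8,248.24 | $272.19 | $2,161.86 | $6,358.57
2 | $6,358.57 | $209.83 | $2,161.86 | $4,406.54
3 | $4,406.54 | $145.42 | $2,161.86 | $2,390.10
4 | $2,390.10 | $78.87 | $2,161.86 | $307.11
5 | $307.11 | $10.13 | $317.24 | $0.00
Balance reaches $0.00 in payment period 5.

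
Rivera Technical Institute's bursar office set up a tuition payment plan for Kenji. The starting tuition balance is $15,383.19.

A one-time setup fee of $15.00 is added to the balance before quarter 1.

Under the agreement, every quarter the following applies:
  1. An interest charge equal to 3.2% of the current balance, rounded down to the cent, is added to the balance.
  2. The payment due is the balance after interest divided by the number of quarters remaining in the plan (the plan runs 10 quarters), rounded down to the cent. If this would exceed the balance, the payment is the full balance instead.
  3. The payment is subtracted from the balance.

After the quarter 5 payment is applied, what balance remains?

$9,012.35

# | Opening | Interest | Payment | End bal
1 | $15,398.19 | $492.74 | $1,589.09 | $14,301.84
2 | $14,301.84 | $457.65 | $1,639.94 | $13,119.55
3 | $13,119.55 | $419.82 | $1,692.42 | $11,846.95
4 | $11,846.95 | $379.10 | $1,746.57 | $10,479.48
5 | $10,479.48 | $335.34 | $1,802.47 | $9,012.35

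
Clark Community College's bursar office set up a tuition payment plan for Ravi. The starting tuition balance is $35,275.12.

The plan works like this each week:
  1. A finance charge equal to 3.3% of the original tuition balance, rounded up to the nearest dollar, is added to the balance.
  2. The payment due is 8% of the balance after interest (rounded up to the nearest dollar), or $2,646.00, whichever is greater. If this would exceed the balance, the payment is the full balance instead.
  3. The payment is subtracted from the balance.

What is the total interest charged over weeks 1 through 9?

$10,485.00

Week 1: $35,275.12 +$1,165.00 interest = $36,440.12; pay $2,916.00 → $33,524.12
Week 2: $33,524.12 +$1,165.00 interest = $34,689.12; pay $2,776.00 → $31,913.12
Week 3: $31,913.12 +$1,165.00 interest = $33,078.12; pay $2,647.00 → $30,431.12
Week 4: $30,431.12 +$1,165.00 interest = $31,596.12; pay $2,646.00 → $28,950.12
Week 5: $28,950.12 +$1,165.00 interest = $30,115.12; pay $2,646.00 → $27,469.12
Week 6: $27,469.12 +$1,165.00 interest = $28,634.12; pay $2,646.00 → $25,988.12
Week 7: $25,988.12 +$1,165.00 interest = $27,153.12; pay $2,646.00 → $24,507.12
Week 8: $24,507.12 +$1,165.00 interest = $25,672.12; pay $2,646.00 → $23,026.12
Week 9: $23,026.12 +$1,165.00 interest = $24,191.12; pay $2,646.00 → $21,545.12
Total interest: $1,165.00 + $1,165.00 + $1,165.00 + $1,165.00 + $1,165.00 + $1,165.00 + $1,165.00 + $1,165.00 + $1,165.00 = $10,485.00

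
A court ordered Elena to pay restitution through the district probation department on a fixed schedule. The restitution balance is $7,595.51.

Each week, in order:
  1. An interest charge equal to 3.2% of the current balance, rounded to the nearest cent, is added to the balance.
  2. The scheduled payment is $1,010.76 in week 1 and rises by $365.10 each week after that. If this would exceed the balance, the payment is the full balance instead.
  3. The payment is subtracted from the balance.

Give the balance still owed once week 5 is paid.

Week 1: $7,595.51 +$243.06 interest = $7,838.57; pay $1,010.76 → $6,827.81
Week 2: $6,827.81 +$218.49 interest = $7,046.30; pay $1,375.86 → $5,670.44
Week 3: $5,670.44 +$181.45 interest = $5,851.89; pay $1,740.96 → $4,110.93
Week 4: $4,110.93 +$131.55 interest = $4,242.48; pay $2,106.06 → $2,136.42
Week 5: $2,136.42 +$68.37 interest = $2,204.79; pay $2,204.79 → $0.00

$0.00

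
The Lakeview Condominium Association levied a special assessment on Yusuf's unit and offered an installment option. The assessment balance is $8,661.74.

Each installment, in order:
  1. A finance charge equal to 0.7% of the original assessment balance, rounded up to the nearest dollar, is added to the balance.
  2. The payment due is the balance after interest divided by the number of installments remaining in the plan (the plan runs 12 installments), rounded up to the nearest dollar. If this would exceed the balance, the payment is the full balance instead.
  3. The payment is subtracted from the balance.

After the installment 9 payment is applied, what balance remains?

# | Opening | Interest | Payment | End bal
1 | $8,661.74 | $61.00 | $727.00 | $7,995.74
2 | $7,995.74 | $61.00 | $733.00 | $7,323.74
3 | $7,323.74 | $61.00 | $739.00 | $6,645.74
4 | $6,645.74 | $61.00 | $746.00 | $5,960.74
5 | $5,960.74 | $61.00 | $753.00 | $5,268.74
6 | $5,268.74 | $61.00 | $762.00 | $4,567.74
7 | $4,567.74 | $61.00 | $772.00 | $3,856.74
8 | $3,856.74 | $61.00 | $784.00 | $3,133.74
9 | $3,133.74 | $61.00 | $799.00 | $2,395.74

$2,395.74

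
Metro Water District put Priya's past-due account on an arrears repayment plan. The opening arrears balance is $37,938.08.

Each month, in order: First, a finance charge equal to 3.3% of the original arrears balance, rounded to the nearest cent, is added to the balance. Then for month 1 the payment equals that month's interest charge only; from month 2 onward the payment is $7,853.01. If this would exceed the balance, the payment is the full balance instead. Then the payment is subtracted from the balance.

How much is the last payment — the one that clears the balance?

# | Opening | Interest | Payment | End bal
1 | $37,938.08 | $1,251.96 | $1,251.96 | $37,938.08
2 | $37,938.08 | $1,251.96 | $7,853.01 | $31,337.03
3 | $31,337.03 | $1,251.96 | $7,853.01 | $24,735.98
4 | $24,735.98 | $1,251.96 | $7,853.01 | $18,134.93
5 | $18,134.93 | $1,251.96 | $7,853.01 | $11,533.88
6 | $11,533.88 | $1,251.96 | $7,853.01 | $4,932.83
7 | $4,932.83 | $1,251.96 | $6,184.79 | $0.00

$6,184.79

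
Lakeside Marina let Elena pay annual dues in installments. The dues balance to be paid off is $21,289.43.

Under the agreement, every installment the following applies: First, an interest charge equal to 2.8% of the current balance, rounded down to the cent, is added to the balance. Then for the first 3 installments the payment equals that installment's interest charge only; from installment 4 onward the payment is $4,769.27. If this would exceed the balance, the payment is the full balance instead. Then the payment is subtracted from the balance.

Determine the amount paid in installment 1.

Installment 1: $21,289.43 +$596.10 interest = $21,885.53; pay $596.10 → $21,289.43

$596.10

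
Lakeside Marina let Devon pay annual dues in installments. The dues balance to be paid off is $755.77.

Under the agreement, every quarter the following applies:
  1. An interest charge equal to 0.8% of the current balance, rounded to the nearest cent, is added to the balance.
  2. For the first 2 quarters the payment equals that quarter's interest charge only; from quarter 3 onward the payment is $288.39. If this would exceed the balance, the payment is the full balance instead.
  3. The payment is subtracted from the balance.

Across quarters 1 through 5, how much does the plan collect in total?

Quarter 1: opening $755.77; interest $6.05 → $761.82; payment $6.05; balance $755.77
Quarter 2: opening $755.77; interest $6.05 → $761.82; payment $6.05; balance $755.77
Quarter 3: opening $755.77; interest $6.05 → $761.82; payment $288.39; balance $473.43
Quarter 4: opening $473.43; interest $3.79 → $477.22; payment $288.39; balance $188.83
Quarter 5: opening $188.83; interest $1.51 → $190.34; payment $190.34; balance $0.00
Total paid: $779.22

$779.22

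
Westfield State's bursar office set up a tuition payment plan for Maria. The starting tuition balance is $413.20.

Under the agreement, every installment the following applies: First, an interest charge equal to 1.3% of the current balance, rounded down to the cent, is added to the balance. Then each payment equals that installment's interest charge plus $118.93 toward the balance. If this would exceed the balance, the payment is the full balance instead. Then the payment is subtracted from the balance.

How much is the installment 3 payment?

$121.20

# | Opening | Interest | Payment | End bal
1 | $413.20 | $5.37 | $124.30 | $294.27
2 | $294.27 | $3.82 | $122.75 | $175.34
3 | $175.34 | $2.27 | $121.20 | $56.41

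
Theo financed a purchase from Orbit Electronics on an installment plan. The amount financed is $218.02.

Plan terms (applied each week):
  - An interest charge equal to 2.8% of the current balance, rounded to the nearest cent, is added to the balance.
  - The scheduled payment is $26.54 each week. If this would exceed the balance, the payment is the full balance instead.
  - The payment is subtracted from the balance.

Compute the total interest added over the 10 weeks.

Week 1: opening $218.02; interest $6.10 → $224.12; payment $26.54; balance $197.58
Week 2: opening $197.58; interest $5.53 → $203.11; payment $26.54; balance $176.57
Week 3: opening $176.57; interest $4.94 → $181.51; payment $26.54; balance $154.97
Week 4: opening $154.97; interest $4.34 → $159.31; payment $26.54; balance $132.77
Week 5: opening $132.77; interest $3.72 → $136.49; payment $26.54; balance $109.95
Week 6: opening $109.95; interest $3.08 → $113.03; payment $26.54; balance $86.49
Week 7: opening $86.49; interest $2.42 → $88.91; payment $26.54; balance $62.37
Week 8: opening $62.37; interest $1.75 → $64.12; payment $26.54; balance $37.58
Week 9: opening $37.58; interest $1.05 → $38.63; payment $26.54; balance $12.09
Week 10: opening $12.09; interest $0.34 → $12.43; payment $12.43; balance $0.00
Total interest: $6.10 + $5.53 + $4.94 + $4.34 + $3.72 + $3.08 + $2.42 + $1.75 + $1.05 + $0.34 = $33.27

$33.27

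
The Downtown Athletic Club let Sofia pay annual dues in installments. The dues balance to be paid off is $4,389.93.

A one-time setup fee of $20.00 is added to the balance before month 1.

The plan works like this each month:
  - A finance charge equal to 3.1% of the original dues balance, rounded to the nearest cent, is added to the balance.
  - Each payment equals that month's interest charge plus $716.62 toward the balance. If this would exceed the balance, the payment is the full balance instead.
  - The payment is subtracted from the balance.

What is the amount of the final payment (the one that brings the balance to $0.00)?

Month 1: $4,409.93 +$136.09 interest = $4,546.02; pay $852.71 → $3,693.31
Month 2: $3,693.31 +$136.09 interest = $3,829.40; pay $852.71 → $2,976.69
Month 3: $2,976.69 +$136.09 interest = $3,112.78; pay $852.71 → $2,260.07
Month 4: $2,260.07 +$136.09 interest = $2,396.16; pay $852.71 → $1,543.45
Month 5: $1,543.45 +$136.09 interest = $1,679.54; pay $852.71 → $826.83
Month 6: $826.83 +$136.09 interest = $962.92; pay $852.71 → $110.21
Month 7: $110.21 +$136.09 interest = $246.30; pay $246.30 → $0.00

$246.30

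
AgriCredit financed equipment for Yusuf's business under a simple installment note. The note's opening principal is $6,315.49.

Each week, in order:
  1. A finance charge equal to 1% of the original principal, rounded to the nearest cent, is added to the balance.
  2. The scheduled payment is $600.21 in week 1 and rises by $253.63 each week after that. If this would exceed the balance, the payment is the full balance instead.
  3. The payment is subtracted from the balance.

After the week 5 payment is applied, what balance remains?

$1,093.89

Week 1: opening $6,315.49; interest $63.15 → $6,378.64; payment $600.21; balance $5,778.43
Week 2: opening $5,778.43; interest $63.15 → $5,841.58; payment $853.84; balance $4,987.74
Week 3: opening $4,987.74; interest $63.15 → $5,050.89; payment $1,107.47; balance $3,943.42
Week 4: opening $3,943.42; interest $63.15 → $4,006.57; payment $1,361.10; balance $2,645.47
Week 5: opening $2,645.47; interest $63.15 → $2,708.62; payment $1,614.73; balance $1,093.89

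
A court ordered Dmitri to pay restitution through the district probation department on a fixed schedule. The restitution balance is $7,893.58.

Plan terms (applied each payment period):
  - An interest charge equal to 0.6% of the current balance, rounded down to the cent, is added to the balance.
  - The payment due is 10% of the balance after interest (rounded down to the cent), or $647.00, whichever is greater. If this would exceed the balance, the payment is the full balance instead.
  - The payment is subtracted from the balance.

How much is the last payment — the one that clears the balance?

# | Opening | Interest | Payment | End bal
1 | $7,893.58 | $47.36 | $794.09 | $7,146.85
2 | $7,146.85 | $42.88 | $718.97 | $6,470.76
3 | $6,470.76 | $38.82 | $650.95 | $5,858.63
4 | $5,858.63 | $35.15 | $647.00 | $5,246.78
5 | $5,246.78 | $31.48 | $647.00 | $4,631.26
6 | $4,631.26 | $27.78 | $647.00 | $4,012.04
7 | $4,012.04 | $24.07 | $647.00 | $3,389.11
8 | $3,389.11 | $20.33 | $647.00 | $2,762.44
9 | $2,762.44 | $16.57 | $647.00 | $2,132.01
10 | $2,132.01 | $12.79 | $647.00 | $1,497.80
11 | $1,497.80 | $8.98 | $647.00 | $859.78
12 | $859.78 | $5.15 | $647.00 | $217.93
13 | $217.93 | $1.30 | $219.23 | $0.00

$219.23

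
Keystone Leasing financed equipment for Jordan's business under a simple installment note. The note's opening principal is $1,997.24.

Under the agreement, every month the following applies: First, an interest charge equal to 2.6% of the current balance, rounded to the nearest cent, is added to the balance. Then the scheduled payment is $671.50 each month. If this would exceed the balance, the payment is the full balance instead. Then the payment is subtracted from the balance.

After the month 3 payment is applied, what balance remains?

$89.78

Month 1: opening $1,997.24; interest $51.93 → $2,049.17; payment $671.50; balance $1,377.67
Month 2: opening $1,377.67; interest $35.82 → $1,413.49; payment $671.50; balance $741.99
Month 3: opening $741.99; interest $19.29 → $761.28; payment $671.50; balance $89.78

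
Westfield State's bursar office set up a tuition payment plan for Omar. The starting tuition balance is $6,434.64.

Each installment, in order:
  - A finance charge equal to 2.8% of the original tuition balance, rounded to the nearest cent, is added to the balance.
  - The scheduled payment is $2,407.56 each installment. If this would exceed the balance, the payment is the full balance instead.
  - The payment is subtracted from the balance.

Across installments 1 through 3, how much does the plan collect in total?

Installment 1: opening $6,434.64; interest $180.17 → $6,614.81; payment $2,407.56; balance $4,207.25
Installment 2: opening $4,207.25; interest $180.17 → $4,387.42; payment $2,407.56; balance $1,979.86
Installment 3: opening $1,979.86; interest $180.17 → $2,160.03; payment $2,160.03; balance $0.00
Total paid: $6,975.15

$6,975.15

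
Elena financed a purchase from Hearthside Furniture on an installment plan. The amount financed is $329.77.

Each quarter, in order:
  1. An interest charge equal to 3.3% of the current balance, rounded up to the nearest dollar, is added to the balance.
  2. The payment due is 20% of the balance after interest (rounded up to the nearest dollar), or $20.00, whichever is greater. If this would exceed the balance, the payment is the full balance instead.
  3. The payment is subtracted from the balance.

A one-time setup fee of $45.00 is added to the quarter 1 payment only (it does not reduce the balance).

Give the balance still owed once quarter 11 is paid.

Quarter 1: $329.77 +$11.00 interest = $340.77; pay $69.00 (+ $45.00 fee) → $271.77
Quarter 2: $271.77 +$9.00 interest = $280.77; pay $57.00 → $223.77
Quarter 3: $223.77 +$8.00 interest = $231.77; pay $47.00 → $184.77
Quarter 4: $184.77 +$7.00 interest = $191.77; pay $39.00 → $152.77
Quarter 5: $152.77 +$6.00 interest = $158.77; pay $32.00 → $126.77
Quarter 6: $126.77 +$5.00 interest = $131.77; pay $27.00 → $104.77
Quarter 7: $104.77 +$4.00 interest = $108.77; pay $22.00 → $86.77
Quarter 8: $86.77 +$3.00 interest = $89.77; pay $20.00 → $69.77
Quarter 9: $69.77 +$3.00 interest = $72.77; pay $20.00 → $52.77
Quarter 10: $52.77 +$2.00 interest = $54.77; pay $20.00 → $34.77
Quarter 11: $34.77 +$2.00 interest = $36.77; pay $20.00 → $16.77

$16.77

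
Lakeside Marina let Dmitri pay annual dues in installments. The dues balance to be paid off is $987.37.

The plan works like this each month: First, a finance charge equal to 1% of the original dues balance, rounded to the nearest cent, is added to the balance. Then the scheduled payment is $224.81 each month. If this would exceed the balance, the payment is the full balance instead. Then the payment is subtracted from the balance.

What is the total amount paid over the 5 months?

$1,036.72

Month 1: $987.37 +$9.87 interest = $997.24; pay $224.81 → $772.43
Month 2: $772.43 +$9.87 interest = $782.30; pay $224.81 → $557.49
Month 3: $557.49 +$9.87 interest = $567.36; pay $224.81 → $342.55
Month 4: $342.55 +$9.87 interest = $352.42; pay $224.81 → $127.61
Month 5: $127.61 +$9.87 interest = $137.48; pay $137.48 → $0.00
Total paid: $1,036.72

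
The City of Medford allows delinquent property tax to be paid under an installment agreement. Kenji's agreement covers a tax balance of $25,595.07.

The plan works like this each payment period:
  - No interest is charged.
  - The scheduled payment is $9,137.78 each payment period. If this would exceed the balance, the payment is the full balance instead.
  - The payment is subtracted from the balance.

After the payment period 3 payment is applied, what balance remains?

Payment period 1: $25,595.07 − $9,137.78 → $16,457.29
Payment period 2: $16,457.29 − $9,137.78 → $7,319.51
Payment period 3: $7,319.51 − $7,319.51 → $0.00

$0.00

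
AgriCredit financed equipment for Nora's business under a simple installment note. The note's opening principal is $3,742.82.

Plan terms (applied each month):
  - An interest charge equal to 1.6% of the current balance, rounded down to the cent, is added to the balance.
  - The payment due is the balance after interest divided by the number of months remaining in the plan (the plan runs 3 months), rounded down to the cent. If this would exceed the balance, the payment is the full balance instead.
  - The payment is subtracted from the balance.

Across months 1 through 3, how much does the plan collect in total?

$3,863.86

Month 1: $3,742.82 +$59.88 interest = $3,802.70; pay $1,267.56 → $2,535.14
Month 2: $2,535.14 +$40.56 interest = $2,575.70; pay $1,287.85 → $1,287.85
Month 3: $1,287.85 +$20.60 interest = $1,308.45; pay $1,308.45 → $0.00
Total paid: $3,863.86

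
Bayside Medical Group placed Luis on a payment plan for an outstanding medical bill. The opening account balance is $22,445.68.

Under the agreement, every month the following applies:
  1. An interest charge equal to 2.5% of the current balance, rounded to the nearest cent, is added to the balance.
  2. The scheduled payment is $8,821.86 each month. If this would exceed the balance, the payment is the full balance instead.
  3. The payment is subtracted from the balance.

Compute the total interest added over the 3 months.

# | Opening | Interest | Payment | End bal
1 | $22,445.68 | $561.14 | $8,821.86 | $14,184.96
2 | $14,184.96 | $354.62 | $8,821.86 | $5,717.72
3 | $5,717.72 | $142.94 | $5,860.66 | $0.00
Total interest: $561.14 + $354.62 + $142.94 = $1,058.70

$1,058.70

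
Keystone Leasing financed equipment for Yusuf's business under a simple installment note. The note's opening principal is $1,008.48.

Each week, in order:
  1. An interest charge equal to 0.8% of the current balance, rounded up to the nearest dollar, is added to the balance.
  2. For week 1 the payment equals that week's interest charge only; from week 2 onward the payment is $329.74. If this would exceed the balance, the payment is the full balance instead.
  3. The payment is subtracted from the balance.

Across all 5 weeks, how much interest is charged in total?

$28.00

Week 1: opening $1,008.48; interest $9.00 → $1,017.48; payment $9.00; balance $1,008.48
Week 2: opening $1,008.48; interest $9.00 → $1,017.48; payment $329.74; balance $687.74
Week 3: opening $687.74; interest $6.00 → $693.74; payment $329.74; balance $364.00
Week 4: opening $364.00; interest $3.00 → $367.00; payment $329.74; balance $37.26
Week 5: opening $37.26; interest $1.00 → $38.26; payment $38.26; balance $0.00
Total interest: $9.00 + $9.00 + $6.00 + $3.00 + $1.00 = $28.00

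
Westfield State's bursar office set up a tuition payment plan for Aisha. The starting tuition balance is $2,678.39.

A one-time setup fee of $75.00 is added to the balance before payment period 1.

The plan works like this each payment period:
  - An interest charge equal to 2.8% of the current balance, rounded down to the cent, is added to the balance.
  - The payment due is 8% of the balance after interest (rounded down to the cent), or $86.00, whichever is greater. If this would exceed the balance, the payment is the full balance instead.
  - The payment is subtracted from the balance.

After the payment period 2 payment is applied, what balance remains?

Payment period 1: opening $2,753.39; interest $77.09 → $2,830.48; payment $226.43; balance $2,604.05
Payment period 2: opening $2,604.05; interest $72.91 → $2,676.96; payment $214.15; balance $2,462.81

$2,462.81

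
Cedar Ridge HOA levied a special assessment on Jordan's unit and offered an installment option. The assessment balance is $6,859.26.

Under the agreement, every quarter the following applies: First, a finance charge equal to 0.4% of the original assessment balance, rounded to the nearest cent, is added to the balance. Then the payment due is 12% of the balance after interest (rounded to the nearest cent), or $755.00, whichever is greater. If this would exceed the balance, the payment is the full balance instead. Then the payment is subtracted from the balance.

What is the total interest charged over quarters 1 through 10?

$274.40

Quarter 1: opening $6,859.26; interest $27.44 → $6,886.70; payment $826.40; balance $6,060.30
Quarter 2: opening $6,060.30; interest $27.44 → $6,087.74; payment $755.00; balance $5,332.74
Quarter 3: opening $5,332.74; interest $27.44 → $5,360.18; payment $755.00; balance $4,605.18
Quarter 4: opening $4,605.18; interest $27.44 → $4,632.62; payment $755.00; balance $3,877.62
Quarter 5: opening $3,877.62; interest $27.44 → $3,905.06; payment $755.00; balance $3,150.06
Quarter 6: opening $3,150.06; interest $27.44 → $3,177.50; payment $755.00; balance $2,422.50
Quarter 7: opening $2,422.50; interest $27.44 → $2,449.94; payment $755.00; balance $1,694.94
Quarter 8: opening $1,694.94; interest $27.44 → $1,722.38; payment $755.00; balance $967.38
Quarter 9: opening $967.38; interest $27.44 → $994.82; payment $755.00; balance $239.82
Quarter 10: opening $239.82; interest $27.44 → $267.26; payment $267.26; balance $0.00
Total interest: $27.44 + $27.44 + $27.44 + $27.44 + $27.44 + $27.44 + $27.44 + $27.44 + $27.44 + $27.44 = $274.40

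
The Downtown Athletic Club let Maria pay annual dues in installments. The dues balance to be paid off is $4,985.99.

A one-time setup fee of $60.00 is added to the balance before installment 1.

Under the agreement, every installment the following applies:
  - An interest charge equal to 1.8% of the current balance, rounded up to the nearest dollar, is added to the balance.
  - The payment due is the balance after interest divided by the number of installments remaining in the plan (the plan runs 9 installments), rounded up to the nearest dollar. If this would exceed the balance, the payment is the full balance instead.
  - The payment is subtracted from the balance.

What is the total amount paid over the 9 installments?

$5,526.99

Installment 1: opening $5,045.99; interest $91.00 → $5,136.99; payment $571.00; balance $4,565.99
Installment 2: opening $4,565.99; interest $83.00 → $4,648.99; payment $582.00; balance $4,066.99
Installment 3: opening $4,066.99; interest $74.00 → $4,140.99; payment $592.00; balance $3,548.99
Installment 4: opening $3,548.99; interest $64.00 → $3,612.99; payment $603.00; balance $3,009.99
Installment 5: opening $3,009.99; interest $55.00 → $3,064.99; payment $613.00; balance $2,451.99
Installment 6: opening $2,451.99; interest $45.00 → $2,496.99; payment $625.00; balance $1,871.99
Installment 7: opening $1,871.99; interest $34.00 → $1,905.99; payment $636.00; balance $1,269.99
Installment 8: opening $1,269.99; interest $23.00 → $1,292.99; payment $647.00; balance $645.99
Installment 9: opening $645.99; interest $12.00 → $657.99; payment $657.99; balance $0.00
Total paid: $5,526.99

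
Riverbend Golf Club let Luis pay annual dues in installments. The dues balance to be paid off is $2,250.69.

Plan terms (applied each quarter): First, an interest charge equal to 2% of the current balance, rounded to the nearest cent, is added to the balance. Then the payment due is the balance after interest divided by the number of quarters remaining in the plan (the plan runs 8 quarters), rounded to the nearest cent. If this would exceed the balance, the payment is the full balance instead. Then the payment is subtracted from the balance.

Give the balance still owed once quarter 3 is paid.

Quarter 1: opening $2,250.69; interest $45.01 → $2,295.70; payment $286.96; balance $2,008.74
Quarter 2: opening $2,008.74; interest $40.17 → $2,048.91; payment $292.70; balance $1,756.21
Quarter 3: opening $1,756.21; interest $35.12 → $1,791.33; payment $298.56; balance $1,492.77

$1,492.77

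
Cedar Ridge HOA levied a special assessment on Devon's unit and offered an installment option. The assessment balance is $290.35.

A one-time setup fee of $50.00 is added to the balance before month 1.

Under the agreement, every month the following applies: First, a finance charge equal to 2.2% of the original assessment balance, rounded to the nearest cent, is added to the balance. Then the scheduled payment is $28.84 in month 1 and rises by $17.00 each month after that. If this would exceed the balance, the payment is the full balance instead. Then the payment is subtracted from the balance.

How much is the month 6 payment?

$64.49

# | Opening | Interest | Payment | End bal
1 | $340.35 | $6.39 | $28.84 | $317.90
2 | $317.90 | $6.39 | $45.84 | $278.45
3 | $278.45 | $6.39 | $62.84 | $222.00
4 | $222.00 | $6.39 | $79.84 | $148.55
5 | $148.55 | $6.39 | $96.84 | $58.10
6 | $58.10 | $6.39 | $64.49 | $0.00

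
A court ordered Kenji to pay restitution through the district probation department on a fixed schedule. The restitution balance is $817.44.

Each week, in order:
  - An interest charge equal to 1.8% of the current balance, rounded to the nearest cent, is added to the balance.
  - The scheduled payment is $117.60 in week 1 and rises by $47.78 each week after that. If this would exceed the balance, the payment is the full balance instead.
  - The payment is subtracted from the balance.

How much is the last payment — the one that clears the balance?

Week 1: opening $817.44; interest $14.71 → $832.15; payment $117.60; balance $714.55
Week 2: opening $714.55; interest $12.86 → $727.41; payment $165.38; balance $562.03
Week 3: opening $562.03; interest $10.12 → $572.15; payment $213.16; balance $358.99
Week 4: opening $358.99; interest $6.46 → $365.45; payment $260.94; balance $104.51
Week 5: opening $104.51; interest $1.88 → $106.39; payment $106.39; balance $0.00

$106.39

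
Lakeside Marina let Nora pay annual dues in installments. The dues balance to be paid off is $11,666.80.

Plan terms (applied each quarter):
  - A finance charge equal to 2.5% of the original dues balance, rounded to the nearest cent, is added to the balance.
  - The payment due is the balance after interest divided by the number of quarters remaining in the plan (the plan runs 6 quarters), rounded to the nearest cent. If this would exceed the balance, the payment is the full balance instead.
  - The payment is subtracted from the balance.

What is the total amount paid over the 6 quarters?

$13,416.82

Quarter 1: opening $11,666.80; interest $291.67 → $11,958.47; payment $1,993.08; balance $9,965.39
Quarter 2: opening $9,965.39; interest $291.67 → $10,257.06; payment $2,051.41; balance $8,205.65
Quarter 3: opening $8,205.65; interest $291.67 → $8,497.32; payment $2,124.33; balance $6,372.99
Quarter 4: opening $6,372.99; interest $291.67 → $6,664.66; payment $2,221.55; balance $4,443.11
Quarter 5: opening $4,443.11; interest $291.67 → $4,734.78; payment $2,367.39; balance $2,367.39
Quarter 6: opening $2,367.39; interest $291.67 → $2,659.06; payment $2,659.06; balance $0.00
Total paid: $13,416.82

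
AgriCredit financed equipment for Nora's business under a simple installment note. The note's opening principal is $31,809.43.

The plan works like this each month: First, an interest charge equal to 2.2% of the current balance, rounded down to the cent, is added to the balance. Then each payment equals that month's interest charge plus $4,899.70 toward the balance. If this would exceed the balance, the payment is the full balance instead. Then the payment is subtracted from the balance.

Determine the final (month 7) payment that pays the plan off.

Month 1: $31,809.43 +$699.80 interest = $32,509.23; pay $5,599.50 → $26,909.73
Month 2: $26,909.73 +$592.01 interest = $27,501.74; pay $5,491.71 → $22,010.03
Month 3: $22,010.03 +$484.22 interest = $22,494.25; pay $5,383.92 → $17,110.33
Month 4: $17,110.33 +$376.42 interest = $17,486.75; pay $5,276.12 → $12,210.63
Month 5: $12,210.63 +$268.63 interest = $12,479.26; pay $5,168.33 → $7,310.93
Month 6: $7,310.93 +$160.84 interest = $7,471.77; pay $5,060.54 → $2,411.23
Month 7: $2,411.23 +$53.04 interest = $2,464.27; pay $2,464.27 → $0.00

$2,464.27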